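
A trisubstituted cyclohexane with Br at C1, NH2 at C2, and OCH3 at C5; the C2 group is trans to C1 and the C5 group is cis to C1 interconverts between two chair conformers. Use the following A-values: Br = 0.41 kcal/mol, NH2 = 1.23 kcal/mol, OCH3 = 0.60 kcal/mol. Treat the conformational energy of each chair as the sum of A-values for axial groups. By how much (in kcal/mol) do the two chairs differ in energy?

2.24 kcal/mol

Chair I (bromo axial, amino axial, methoxy axial): E = 2.24 kcal/mol.
Chair II (bromo equatorial, amino equatorial, methoxy equatorial): E = 0.00 kcal/mol.
ΔE = 2.24 − 0.00 = 2.24 kcal/mol; chair II is more stable.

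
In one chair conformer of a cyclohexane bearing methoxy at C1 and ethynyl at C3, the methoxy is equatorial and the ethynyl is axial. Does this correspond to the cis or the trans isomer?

trans

C1 and C3 have the same parity, so their axial bonds point in the same direction.
With same-parity carbons, two substituents on the same face are both axial or both equatorial; opposite faces give one of each.
Here the groups are equatorial/axial → opposite face → trans.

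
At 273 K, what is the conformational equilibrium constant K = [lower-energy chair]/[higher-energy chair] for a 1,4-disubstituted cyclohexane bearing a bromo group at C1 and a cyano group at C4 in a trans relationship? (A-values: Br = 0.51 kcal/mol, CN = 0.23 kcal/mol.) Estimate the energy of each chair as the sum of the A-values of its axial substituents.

K ≈ 3.91

C1 and C4 have opposite parity, so for the trans isomer the two substituents are e,e in one chair and a,a in the other.
Chair I (bromo axial, cyano axial): E = 0.74 kcal/mol; chair II (bromo equatorial, cyano equatorial): E = 0.00 kcal/mol.
ΔG = 0.74 kcal/mol between the two chairs.
K = exp(ΔG/RT) with R = 1.987×10⁻³ kcal mol⁻¹ K⁻¹ and T = 273 K gives K ≈ 3.91.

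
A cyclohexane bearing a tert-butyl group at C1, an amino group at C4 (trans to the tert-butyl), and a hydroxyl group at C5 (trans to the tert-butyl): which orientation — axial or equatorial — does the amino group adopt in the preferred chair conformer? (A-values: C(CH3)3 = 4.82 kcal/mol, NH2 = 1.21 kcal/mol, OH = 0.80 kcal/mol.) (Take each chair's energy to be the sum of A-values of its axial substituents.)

Chair I (tert-butyl axial, amino axial, hydroxyl equatorial): E = 6.03 kcal/mol.
Chair II (tert-butyl equatorial, amino equatorial, hydroxyl axial): E = 0.80 kcal/mol.
Chair II is the more stable (lower-energy) conformer, and in that chair the amino group is equatorial.

equatorial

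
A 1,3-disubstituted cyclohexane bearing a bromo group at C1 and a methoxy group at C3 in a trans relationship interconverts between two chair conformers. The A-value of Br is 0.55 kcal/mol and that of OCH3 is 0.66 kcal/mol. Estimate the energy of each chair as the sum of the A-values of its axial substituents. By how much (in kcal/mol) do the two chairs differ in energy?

C1 and C3 have the same parity, so for the trans isomer the two substituents are one axial and one equatorial in each chair.
Chair I (bromo axial, methoxy equatorial): E = 0.55 kcal/mol.
Chair II (bromo equatorial, methoxy axial): E = 0.66 kcal/mol.
ΔE = 0.66 − 0.55 = 0.11 kcal/mol; chair I is more stable.

0.11 kcal/mol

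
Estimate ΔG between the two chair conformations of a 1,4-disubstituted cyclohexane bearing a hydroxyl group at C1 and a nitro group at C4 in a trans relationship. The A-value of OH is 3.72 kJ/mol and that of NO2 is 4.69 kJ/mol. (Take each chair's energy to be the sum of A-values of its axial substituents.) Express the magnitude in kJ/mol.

C1 and C4 have opposite parity, so for the trans isomer the two substituents are e,e in one chair and a,a in the other.
Chair I (hydroxyl axial, nitro axial): E = 8.41 kJ/mol.
Chair II (hydroxyl equatorial, nitro equatorial): E = 0.00 kJ/mol.
ΔE = 8.41 − 0.00 = 8.41 kJ/mol; chair II is more stable.

8.41 kJ/mol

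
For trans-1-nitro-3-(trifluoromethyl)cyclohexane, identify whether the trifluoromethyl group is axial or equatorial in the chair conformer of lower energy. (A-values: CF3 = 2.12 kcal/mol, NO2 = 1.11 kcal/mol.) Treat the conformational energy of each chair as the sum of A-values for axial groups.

C1 and C3 have the same parity, so for the trans isomer the two substituents are one axial and one equatorial in each chair.
Chair I (trifluoromethyl axial, nitro equatorial): E = 2.12 kcal/mol.
Chair II (trifluoromethyl equatorial, nitro axial): E = 1.11 kcal/mol.
Chair II is the more stable (lower-energy) conformer, and in that chair the trifluoromethyl group is equatorial.

equatorial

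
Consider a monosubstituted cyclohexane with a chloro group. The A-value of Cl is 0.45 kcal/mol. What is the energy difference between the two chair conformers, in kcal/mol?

A monosubstituted cyclohexane has one chair with the chloro group axial (E = A = 0.45 kcal/mol) and one with it equatorial (E = 0).
ΔE = 0.45 − 0 = 0.45 kcal/mol.

0.45 kcal/mol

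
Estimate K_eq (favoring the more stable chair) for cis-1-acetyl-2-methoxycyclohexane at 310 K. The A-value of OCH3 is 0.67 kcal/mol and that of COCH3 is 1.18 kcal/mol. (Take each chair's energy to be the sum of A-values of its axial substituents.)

K ≈ 2.29

C1 and C2 have opposite parity, so for the cis isomer the two substituents are one axial and one equatorial in each chair.
Chair I (methoxy axial, acetyl equatorial): E = 0.67 kcal/mol; chair II (methoxy equatorial, acetyl axial): E = 1.18 kcal/mol.
ΔG = 0.51 kcal/mol between the two chairs.
K = exp(ΔG/RT) with R = 1.987×10⁻³ kcal mol⁻¹ K⁻¹ and T = 310 K gives K ≈ 2.29.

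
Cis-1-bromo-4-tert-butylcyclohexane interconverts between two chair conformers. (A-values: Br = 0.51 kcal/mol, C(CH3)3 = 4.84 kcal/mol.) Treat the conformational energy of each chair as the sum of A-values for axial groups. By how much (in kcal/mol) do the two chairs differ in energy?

4.33 kcal/mol

C1 and C4 have opposite parity, so for the cis isomer the two substituents are one axial and one equatorial in each chair.
Chair I (bromo axial, tert-butyl equatorial): E = 0.51 kcal/mol.
Chair II (bromo equatorial, tert-butyl axial): E = 4.84 kcal/mol.
ΔE = 4.84 − 0.51 = 4.33 kcal/mol; chair I is more stable.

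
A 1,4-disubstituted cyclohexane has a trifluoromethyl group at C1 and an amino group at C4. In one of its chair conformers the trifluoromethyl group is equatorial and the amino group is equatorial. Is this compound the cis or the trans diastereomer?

trans

C1 and C4 have opposite parity, so their axial bonds point in opposite directions.
With opposite-parity carbons, two substituents on the same face are one axial and one equatorial; opposite faces give both axial or both equatorial.
Here the groups are equatorial/equatorial → opposite face → trans.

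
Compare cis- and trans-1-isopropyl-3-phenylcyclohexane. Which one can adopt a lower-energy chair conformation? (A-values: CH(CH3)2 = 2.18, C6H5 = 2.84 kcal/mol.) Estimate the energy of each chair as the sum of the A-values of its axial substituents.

cis

At 1,3 positions (parity same): cis → (e,e or a,a); trans → (a,e or e,a).
Best chair for cis: E = 0.00 kcal/mol; best chair for trans: E = 2.18 kcal/mol.
The cis isomer is lower by 2.18 kcal/mol.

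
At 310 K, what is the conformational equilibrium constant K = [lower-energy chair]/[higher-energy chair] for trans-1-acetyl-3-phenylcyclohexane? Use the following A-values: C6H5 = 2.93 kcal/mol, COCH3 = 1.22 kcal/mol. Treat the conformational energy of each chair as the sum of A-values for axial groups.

C1 and C3 have the same parity, so for the trans isomer the two substituents are one axial and one equatorial in each chair.
Chair I (phenyl axial, acetyl equatorial): E = 2.93 kcal/mol; chair II (phenyl equatorial, acetyl axial): E = 1.22 kcal/mol.
ΔG = 1.71 kcal/mol between the two chairs.
K = exp(ΔG/RT) with R = 1.987×10⁻³ kcal mol⁻¹ K⁻¹ and T = 310 K gives K ≈ 16.1.

K ≈ 16.1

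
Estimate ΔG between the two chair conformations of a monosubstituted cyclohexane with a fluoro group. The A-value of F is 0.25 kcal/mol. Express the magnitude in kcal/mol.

A monosubstituted cyclohexane has one chair with the fluoro group axial (E = A = 0.25 kcal/mol) and one with it equatorial (E = 0).
ΔE = 0.25 − 0 = 0.25 kcal/mol.

0.25 kcal/mol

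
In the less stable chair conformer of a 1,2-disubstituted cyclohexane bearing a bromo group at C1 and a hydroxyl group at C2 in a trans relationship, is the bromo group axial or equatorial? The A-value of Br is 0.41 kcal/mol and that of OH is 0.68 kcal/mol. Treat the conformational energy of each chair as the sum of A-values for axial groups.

C1 and C2 have opposite parity, so for the trans isomer the two substituents are e,e in one chair and a,a in the other.
Chair I (bromo axial, hydroxyl axial): E = 1.09 kcal/mol.
Chair II (bromo equatorial, hydroxyl equatorial): E = 0.00 kcal/mol.
Chair I is the less stable (higher-energy) conformer, and in that chair the bromo group is axial.

axial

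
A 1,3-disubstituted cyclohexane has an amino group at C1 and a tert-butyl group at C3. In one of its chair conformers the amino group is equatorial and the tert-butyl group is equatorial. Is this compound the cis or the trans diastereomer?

C1 and C3 have the same parity, so their axial bonds point in the same direction.
With same-parity carbons, two substituents on the same face are both axial or both equatorial; opposite faces give one of each.
Here the groups are equatorial/equatorial → same face → cis.

cis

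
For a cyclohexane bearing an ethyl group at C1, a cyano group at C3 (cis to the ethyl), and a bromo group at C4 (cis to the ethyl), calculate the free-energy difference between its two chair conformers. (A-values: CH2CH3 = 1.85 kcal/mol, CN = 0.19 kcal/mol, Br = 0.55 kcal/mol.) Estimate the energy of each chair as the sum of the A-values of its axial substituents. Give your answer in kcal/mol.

1.49 kcal/mol

Chair I (ethyl axial, cyano axial, bromo equatorial): E = 2.04 kcal/mol.
Chair II (ethyl equatorial, cyano equatorial, bromo axial): E = 0.55 kcal/mol.
ΔE = 2.04 − 0.55 = 1.49 kcal/mol; chair II is more stable.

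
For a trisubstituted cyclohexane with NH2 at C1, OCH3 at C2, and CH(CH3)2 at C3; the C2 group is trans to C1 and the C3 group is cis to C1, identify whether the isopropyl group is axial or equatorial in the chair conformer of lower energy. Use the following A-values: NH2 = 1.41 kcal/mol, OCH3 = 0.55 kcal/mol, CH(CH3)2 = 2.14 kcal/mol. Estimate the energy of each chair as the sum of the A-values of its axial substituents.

equatorial

Chair I (amino axial, methoxy axial, isopropyl axial): E = 4.10 kcal/mol.
Chair II (amino equatorial, methoxy equatorial, isopropyl equatorial): E = 0.00 kcal/mol.
Chair II is the more stable (lower-energy) conformer, and in that chair the isopropyl group is equatorial.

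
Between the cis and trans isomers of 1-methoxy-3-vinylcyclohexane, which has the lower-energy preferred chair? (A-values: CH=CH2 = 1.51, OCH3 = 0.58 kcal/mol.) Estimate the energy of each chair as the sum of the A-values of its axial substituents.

cis

At 1,3 positions (parity same): cis → (e,e or a,a); trans → (a,e or e,a).
Best chair for cis: E = 0.00 kcal/mol; best chair for trans: E = 0.58 kcal/mol.
The cis isomer is lower by 0.58 kcal/mol.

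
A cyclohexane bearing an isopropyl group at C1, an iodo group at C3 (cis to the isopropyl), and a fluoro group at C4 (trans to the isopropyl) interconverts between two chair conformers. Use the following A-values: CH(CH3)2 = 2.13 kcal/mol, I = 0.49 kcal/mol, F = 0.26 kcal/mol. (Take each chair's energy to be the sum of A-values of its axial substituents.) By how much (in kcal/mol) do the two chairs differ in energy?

Chair I (isopropyl axial, iodo axial, fluoro axial): E = 2.88 kcal/mol.
Chair II (isopropyl equatorial, iodo equatorial, fluoro equatorial): E = 0.00 kcal/mol.
ΔE = 2.88 − 0.00 = 2.88 kcal/mol; chair II is more stable.

2.88 kcal/mol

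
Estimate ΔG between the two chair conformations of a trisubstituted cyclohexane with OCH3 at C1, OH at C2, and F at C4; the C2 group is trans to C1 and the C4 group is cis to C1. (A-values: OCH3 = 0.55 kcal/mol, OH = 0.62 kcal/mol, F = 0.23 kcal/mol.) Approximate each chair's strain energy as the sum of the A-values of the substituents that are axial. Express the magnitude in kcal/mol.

0.94 kcal/mol

Chair I (methoxy axial, hydroxyl axial, fluoro equatorial): E = 1.17 kcal/mol.
Chair II (methoxy equatorial, hydroxyl equatorial, fluoro axial): E = 0.23 kcal/mol.
ΔE = 1.17 − 0.23 = 0.94 kcal/mol; chair II is more stable.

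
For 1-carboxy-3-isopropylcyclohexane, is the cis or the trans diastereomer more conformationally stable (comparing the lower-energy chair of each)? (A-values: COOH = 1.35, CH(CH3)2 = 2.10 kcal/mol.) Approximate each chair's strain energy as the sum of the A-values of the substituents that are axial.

At 1,3 positions (parity same): cis → (e,e or a,a); trans → (a,e or e,a).
Best chair for cis: E = 0.00 kcal/mol; best chair for trans: E = 1.35 kcal/mol.
The cis isomer is lower by 1.35 kcal/mol.

cis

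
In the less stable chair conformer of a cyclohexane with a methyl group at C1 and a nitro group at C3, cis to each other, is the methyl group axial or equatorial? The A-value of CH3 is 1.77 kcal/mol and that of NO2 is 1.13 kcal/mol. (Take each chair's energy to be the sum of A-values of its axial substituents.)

C1 and C3 have the same parity, so for the cis isomer the two substituents are e,e in one chair and a,a in the other.
Chair I (methyl axial, nitro axial): E = 2.90 kcal/mol.
Chair II (methyl equatorial, nitro equatorial): E = 0.00 kcal/mol.
Chair I is the less stable (higher-energy) conformer, and in that chair the methyl group is axial.

axial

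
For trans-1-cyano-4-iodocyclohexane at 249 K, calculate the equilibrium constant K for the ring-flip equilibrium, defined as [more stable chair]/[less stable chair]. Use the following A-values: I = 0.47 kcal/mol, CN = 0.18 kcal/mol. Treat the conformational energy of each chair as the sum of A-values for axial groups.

C1 and C4 have opposite parity, so for the trans isomer the two substituents are e,e in one chair and a,a in the other.
Chair I (iodo axial, cyano axial): E = 0.65 kcal/mol; chair II (iodo equatorial, cyano equatorial): E = 0.00 kcal/mol.
ΔG = 0.65 kcal/mol between the two chairs.
K = exp(ΔG/RT) with R = 1.987×10⁻³ kcal mol⁻¹ K⁻¹ and T = 249 K gives K ≈ 3.72.

K ≈ 3.72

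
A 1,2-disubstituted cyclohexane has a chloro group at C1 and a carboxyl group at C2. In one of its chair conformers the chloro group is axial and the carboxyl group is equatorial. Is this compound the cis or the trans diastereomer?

cis

C1 and C2 have opposite parity, so their axial bonds point in opposite directions.
With opposite-parity carbons, two substituents on the same face are one axial and one equatorial; opposite faces give both axial or both equatorial.
Here the groups are axial/equatorial → same face → cis.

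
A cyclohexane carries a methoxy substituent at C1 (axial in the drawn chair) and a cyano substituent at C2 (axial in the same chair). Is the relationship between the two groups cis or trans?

C1 and C2 have opposite parity, so their axial bonds point in opposite directions.
With opposite-parity carbons, two substituents on the same face are one axial and one equatorial; opposite faces give both axial or both equatorial.
Here the groups are axial/axial → opposite face → trans.

trans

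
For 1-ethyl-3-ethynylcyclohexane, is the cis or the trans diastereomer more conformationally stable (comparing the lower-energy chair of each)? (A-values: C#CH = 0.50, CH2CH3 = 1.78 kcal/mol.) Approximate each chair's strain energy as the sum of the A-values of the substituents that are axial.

At 1,3 positions (parity same): cis → (e,e or a,a); trans → (a,e or e,a).
Best chair for cis: E = 0.00 kcal/mol; best chair for trans: E = 0.50 kcal/mol.
The cis isomer is lower by 0.50 kcal/mol.

cis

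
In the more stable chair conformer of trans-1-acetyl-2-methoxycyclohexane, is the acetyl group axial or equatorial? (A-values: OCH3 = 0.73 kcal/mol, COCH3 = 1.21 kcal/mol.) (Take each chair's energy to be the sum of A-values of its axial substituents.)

C1 and C2 have opposite parity, so for the trans isomer the two substituents are e,e in one chair and a,a in the other.
Chair I (methoxy axial, acetyl axial): E = 1.94 kcal/mol.
Chair II (methoxy equatorial, acetyl equatorial): E = 0.00 kcal/mol.
Chair II is the more stable (lower-energy) conformer, and in that chair the acetyl group is equatorial.

equatorial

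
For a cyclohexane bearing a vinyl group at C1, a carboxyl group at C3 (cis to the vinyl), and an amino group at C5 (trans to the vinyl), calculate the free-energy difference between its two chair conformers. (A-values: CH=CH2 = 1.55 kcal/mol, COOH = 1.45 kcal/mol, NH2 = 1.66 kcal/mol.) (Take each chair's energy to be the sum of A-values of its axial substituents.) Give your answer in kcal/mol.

Chair I (vinyl axial, carboxyl axial, amino equatorial): E = 3.00 kcal/mol.
Chair II (vinyl equatorial, carboxyl equatorial, amino axial): E = 1.66 kcal/mol.
ΔE = 3.00 − 1.66 = 1.34 kcal/mol; chair II is more stable.

1.34 kcal/mol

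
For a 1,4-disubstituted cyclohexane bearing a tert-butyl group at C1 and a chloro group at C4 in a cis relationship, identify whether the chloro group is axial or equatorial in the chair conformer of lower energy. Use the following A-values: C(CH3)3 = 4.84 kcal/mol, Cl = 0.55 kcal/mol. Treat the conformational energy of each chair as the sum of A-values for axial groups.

axial

C1 and C4 have opposite parity, so for the cis isomer the two substituents are one axial and one equatorial in each chair.
Chair I (tert-butyl axial, chloro equatorial): E = 4.84 kcal/mol.
Chair II (tert-butyl equatorial, chloro axial): E = 0.55 kcal/mol.
Chair II is the more stable (lower-energy) conformer, and in that chair the chloro group is axial.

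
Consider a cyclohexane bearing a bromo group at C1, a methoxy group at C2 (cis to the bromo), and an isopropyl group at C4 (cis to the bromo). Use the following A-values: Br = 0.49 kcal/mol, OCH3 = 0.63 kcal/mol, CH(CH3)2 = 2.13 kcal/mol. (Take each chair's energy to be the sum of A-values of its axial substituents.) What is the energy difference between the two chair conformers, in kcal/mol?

Chair I (bromo axial, methoxy equatorial, isopropyl equatorial): E = 0.49 kcal/mol.
Chair II (bromo equatorial, methoxy axial, isopropyl axial): E = 2.76 kcal/mol.
ΔE = 2.76 − 0.49 = 2.27 kcal/mol; chair I is more stable.

2.27 kcal/mol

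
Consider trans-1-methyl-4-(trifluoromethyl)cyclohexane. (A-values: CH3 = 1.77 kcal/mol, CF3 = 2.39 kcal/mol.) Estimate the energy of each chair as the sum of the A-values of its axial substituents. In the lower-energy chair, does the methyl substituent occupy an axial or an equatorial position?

equatorial

C1 and C4 have opposite parity, so for the trans isomer the two substituents are e,e in one chair and a,a in the other.
Chair I (methyl axial, trifluoromethyl axial): E = 4.16 kcal/mol.
Chair II (methyl equatorial, trifluoromethyl equatorial): E = 0.00 kcal/mol.
Chair II is the more stable (lower-energy) conformer, and in that chair the methyl group is equatorial.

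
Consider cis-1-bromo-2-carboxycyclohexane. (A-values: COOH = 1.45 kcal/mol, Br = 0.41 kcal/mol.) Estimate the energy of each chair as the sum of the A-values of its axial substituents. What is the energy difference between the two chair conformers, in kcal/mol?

1.04 kcal/mol

C1 and C2 have opposite parity, so for the cis isomer the two substituents are one axial and one equatorial in each chair.
Chair I (carboxyl axial, bromo equatorial): E = 1.45 kcal/mol.
Chair II (carboxyl equatorial, bromo axial): E = 0.41 kcal/mol.
ΔE = 1.45 − 0.41 = 1.04 kcal/mol; chair II is more stable.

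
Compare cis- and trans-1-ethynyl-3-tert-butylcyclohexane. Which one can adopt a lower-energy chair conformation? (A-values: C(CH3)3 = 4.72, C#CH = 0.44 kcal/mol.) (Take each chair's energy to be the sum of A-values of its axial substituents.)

At 1,3 positions (parity same): cis → (e,e or a,a); trans → (a,e or e,a).
Best chair for cis: E = 0.00 kcal/mol; best chair for trans: E = 0.44 kcal/mol.
The cis isomer is lower by 0.44 kcal/mol.

cis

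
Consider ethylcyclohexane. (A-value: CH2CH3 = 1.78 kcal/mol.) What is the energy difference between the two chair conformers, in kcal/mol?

A monosubstituted cyclohexane has one chair with the ethyl group axial (E = A = 1.78 kcal/mol) and one with it equatorial (E = 0).
ΔE = 1.78 − 0 = 1.78 kcal/mol.

1.78 kcal/mol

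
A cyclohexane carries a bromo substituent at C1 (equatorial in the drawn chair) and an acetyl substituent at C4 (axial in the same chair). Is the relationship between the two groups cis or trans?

C1 and C4 have opposite parity, so their axial bonds point in opposite directions.
With opposite-parity carbons, two substituents on the same face are one axial and one equatorial; opposite faces give both axial or both equatorial.
Here the groups are equatorial/axial → same face → cis.

cis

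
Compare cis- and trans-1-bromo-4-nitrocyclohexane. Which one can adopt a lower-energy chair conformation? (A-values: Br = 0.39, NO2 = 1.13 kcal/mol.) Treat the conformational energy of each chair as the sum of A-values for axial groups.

trans

At 1,4 positions (parity opposite): cis → (a,e or e,a); trans → (e,e or a,a).
Best chair for cis: E = 0.39 kcal/mol; best chair for trans: E = 0.00 kcal/mol.
The trans isomer is lower by 0.39 kcal/mol.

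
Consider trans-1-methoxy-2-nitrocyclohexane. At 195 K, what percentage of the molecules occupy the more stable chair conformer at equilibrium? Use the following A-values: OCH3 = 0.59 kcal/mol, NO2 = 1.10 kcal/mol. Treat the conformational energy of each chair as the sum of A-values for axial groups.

98.7%

C1 and C2 have opposite parity, so for the trans isomer the two substituents are e,e in one chair and a,a in the other.
Chair I (methoxy axial, nitro axial): E = 1.69 kcal/mol; chair II (methoxy equatorial, nitro equatorial): E = 0.00 kcal/mol.
ΔG = 1.69 kcal/mol between the two chairs.
K = exp(ΔG/RT) with R = 1.987×10⁻³ kcal mol⁻¹ K⁻¹ and T = 195 K gives K ≈ 78.4.
Fraction in the lower-energy chair = K/(K+1) = 98.7%.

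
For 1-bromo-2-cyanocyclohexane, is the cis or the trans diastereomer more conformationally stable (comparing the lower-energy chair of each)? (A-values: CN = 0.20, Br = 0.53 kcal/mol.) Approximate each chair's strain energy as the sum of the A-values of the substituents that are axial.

At 1,2 positions (parity opposite): cis → (a,e or e,a); trans → (e,e or a,a).
Best chair for cis: E = 0.20 kcal/mol; best chair for trans: E = 0.00 kcal/mol.
The trans isomer is lower by 0.20 kcal/mol.

trans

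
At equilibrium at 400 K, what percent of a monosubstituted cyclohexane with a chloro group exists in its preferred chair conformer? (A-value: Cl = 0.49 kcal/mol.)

64.9%

One chair has the chloro group axial (E = 0.49 kcal/mol) and the other has it equatorial (E = 0).
ΔG = 0.49 kcal/mol between the two chairs.
K = exp(ΔG/RT) with R = 1.987×10⁻³ kcal mol⁻¹ K⁻¹ and T = 400 K gives K ≈ 1.85.
Fraction in the lower-energy chair = K/(K+1) = 64.9%.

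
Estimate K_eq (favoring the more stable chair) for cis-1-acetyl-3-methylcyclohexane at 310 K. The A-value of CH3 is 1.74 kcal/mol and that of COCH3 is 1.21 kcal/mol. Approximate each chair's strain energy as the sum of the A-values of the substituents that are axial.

C1 and C3 have the same parity, so for the cis isomer the two substituents are e,e in one chair and a,a in the other.
Chair I (methyl axial, acetyl axial): E = 2.95 kcal/mol; chair II (methyl equatorial, acetyl equatorial): E = 0.00 kcal/mol.
ΔG = 2.95 kcal/mol between the two chairs.
K = exp(ΔG/RT) with R = 1.987×10⁻³ kcal mol⁻¹ K⁻¹ and T = 310 K gives K ≈ 120.

K ≈ 120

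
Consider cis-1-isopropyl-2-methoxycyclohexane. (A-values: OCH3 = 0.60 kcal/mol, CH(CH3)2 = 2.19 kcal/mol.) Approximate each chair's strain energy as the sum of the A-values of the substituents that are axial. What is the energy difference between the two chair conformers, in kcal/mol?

1.59 kcal/mol

C1 and C2 have opposite parity, so for the cis isomer the two substituents are one axial and one equatorial in each chair.
Chair I (methoxy axial, isopropyl equatorial): E = 0.60 kcal/mol.
Chair II (methoxy equatorial, isopropyl axial): E = 2.19 kcal/mol.
ΔE = 2.19 − 0.60 = 1.59 kcal/mol; chair I is more stable.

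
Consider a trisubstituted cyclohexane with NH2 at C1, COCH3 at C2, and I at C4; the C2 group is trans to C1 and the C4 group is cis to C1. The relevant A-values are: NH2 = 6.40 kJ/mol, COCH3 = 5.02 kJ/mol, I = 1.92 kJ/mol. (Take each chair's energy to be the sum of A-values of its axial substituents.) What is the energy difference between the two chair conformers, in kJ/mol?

9.50 kJ/mol

Chair I (amino axial, acetyl axial, iodo equatorial): E = 11.42 kJ/mol.
Chair II (amino equatorial, acetyl equatorial, iodo axial): E = 1.92 kJ/mol.
ΔE = 11.42 − 1.92 = 9.50 kJ/mol; chair II is more stable.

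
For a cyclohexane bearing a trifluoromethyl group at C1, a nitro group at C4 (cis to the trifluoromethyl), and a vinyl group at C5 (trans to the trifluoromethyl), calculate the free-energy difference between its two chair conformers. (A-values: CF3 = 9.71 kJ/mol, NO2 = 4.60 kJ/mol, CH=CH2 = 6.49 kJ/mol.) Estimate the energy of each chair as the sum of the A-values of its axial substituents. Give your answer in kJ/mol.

1.38 kJ/mol

Chair I (trifluoromethyl axial, nitro equatorial, vinyl equatorial): E = 9.71 kJ/mol.
Chair II (trifluoromethyl equatorial, nitro axial, vinyl axial): E = 11.09 kJ/mol.
ΔE = 11.09 − 9.71 = 1.38 kJ/mol; chair I is more stable.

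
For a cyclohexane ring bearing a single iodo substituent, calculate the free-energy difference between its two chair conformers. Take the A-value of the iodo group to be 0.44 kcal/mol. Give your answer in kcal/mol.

A monosubstituted cyclohexane has one chair with the iodo group axial (E = A = 0.44 kcal/mol) and one with it equatorial (E = 0).
ΔE = 0.44 − 0 = 0.44 kcal/mol.

0.44 kcal/mol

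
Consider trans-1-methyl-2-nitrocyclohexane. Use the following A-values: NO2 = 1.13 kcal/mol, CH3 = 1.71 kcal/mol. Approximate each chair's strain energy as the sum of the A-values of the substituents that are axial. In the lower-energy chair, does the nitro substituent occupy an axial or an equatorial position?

C1 and C2 have opposite parity, so for the trans isomer the two substituents are e,e in one chair and a,a in the other.
Chair I (nitro axial, methyl axial): E = 2.84 kcal/mol.
Chair II (nitro equatorial, methyl equatorial): E = 0.00 kcal/mol.
Chair II is the more stable (lower-energy) conformer, and in that chair the nitro group is equatorial.

equatorial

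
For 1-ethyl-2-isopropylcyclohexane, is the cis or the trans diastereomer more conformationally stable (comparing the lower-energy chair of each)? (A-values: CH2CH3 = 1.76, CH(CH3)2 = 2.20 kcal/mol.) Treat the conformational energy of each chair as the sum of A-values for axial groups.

trans

At 1,2 positions (parity opposite): cis → (a,e or e,a); trans → (e,e or a,a).
Best chair for cis: E = 1.76 kcal/mol; best chair for trans: E = 0.00 kcal/mol.
The trans isomer is lower by 1.76 kcal/mol.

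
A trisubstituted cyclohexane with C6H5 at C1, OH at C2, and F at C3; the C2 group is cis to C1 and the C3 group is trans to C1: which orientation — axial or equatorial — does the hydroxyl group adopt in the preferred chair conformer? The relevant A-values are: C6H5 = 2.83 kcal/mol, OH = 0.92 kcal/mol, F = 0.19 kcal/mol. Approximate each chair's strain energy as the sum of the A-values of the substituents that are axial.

Chair I (phenyl axial, hydroxyl equatorial, fluoro equatorial): E = 2.83 kcal/mol.
Chair II (phenyl equatorial, hydroxyl axial, fluoro axial): E = 1.11 kcal/mol.
Chair II is the more stable (lower-energy) conformer, and in that chair the hydroxyl group is axial.

axial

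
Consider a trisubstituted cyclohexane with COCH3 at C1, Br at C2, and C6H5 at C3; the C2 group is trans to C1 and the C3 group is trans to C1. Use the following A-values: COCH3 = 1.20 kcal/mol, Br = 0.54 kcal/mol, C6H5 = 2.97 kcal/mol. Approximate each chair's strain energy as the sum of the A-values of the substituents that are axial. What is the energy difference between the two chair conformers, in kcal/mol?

Chair I (acetyl axial, bromo axial, phenyl equatorial): E = 1.74 kcal/mol.
Chair II (acetyl equatorial, bromo equatorial, phenyl axial): E = 2.97 kcal/mol.
ΔE = 2.97 − 1.74 = 1.23 kcal/mol; chair I is more stable.

1.23 kcal/mol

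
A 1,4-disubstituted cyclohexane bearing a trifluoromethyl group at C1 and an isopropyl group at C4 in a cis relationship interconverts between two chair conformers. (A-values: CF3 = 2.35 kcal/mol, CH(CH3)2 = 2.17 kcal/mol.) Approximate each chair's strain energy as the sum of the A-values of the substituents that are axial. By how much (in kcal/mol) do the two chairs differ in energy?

0.18 kcal/mol

C1 and C4 have opposite parity, so for the cis isomer the two substituents are one axial and one equatorial in each chair.
Chair I (trifluoromethyl axial, isopropyl equatorial): E = 2.35 kcal/mol.
Chair II (trifluoromethyl equatorial, isopropyl axial): E = 2.17 kcal/mol.
ΔE = 2.35 − 2.17 = 0.18 kcal/mol; chair II is more stable.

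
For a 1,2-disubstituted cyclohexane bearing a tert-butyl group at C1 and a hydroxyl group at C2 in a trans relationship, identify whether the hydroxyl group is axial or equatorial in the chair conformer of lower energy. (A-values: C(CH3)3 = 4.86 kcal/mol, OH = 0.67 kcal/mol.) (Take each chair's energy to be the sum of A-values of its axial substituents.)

equatorial

C1 and C2 have opposite parity, so for the trans isomer the two substituents are e,e in one chair and a,a in the other.
Chair I (tert-butyl axial, hydroxyl axial): E = 5.53 kcal/mol.
Chair II (tert-butyl equatorial, hydroxyl equatorial): E = 0.00 kcal/mol.
Chair II is the more stable (lower-energy) conformer, and in that chair the hydroxyl group is equatorial.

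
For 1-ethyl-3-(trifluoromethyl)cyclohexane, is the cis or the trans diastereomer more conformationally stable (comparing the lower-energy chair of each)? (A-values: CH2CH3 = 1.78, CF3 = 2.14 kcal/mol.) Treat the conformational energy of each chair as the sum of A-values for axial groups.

At 1,3 positions (parity same): cis → (e,e or a,a); trans → (a,e or e,a).
Best chair for cis: E = 0.00 kcal/mol; best chair for trans: E = 1.78 kcal/mol.
The cis isomer is lower by 1.78 kcal/mol.

cis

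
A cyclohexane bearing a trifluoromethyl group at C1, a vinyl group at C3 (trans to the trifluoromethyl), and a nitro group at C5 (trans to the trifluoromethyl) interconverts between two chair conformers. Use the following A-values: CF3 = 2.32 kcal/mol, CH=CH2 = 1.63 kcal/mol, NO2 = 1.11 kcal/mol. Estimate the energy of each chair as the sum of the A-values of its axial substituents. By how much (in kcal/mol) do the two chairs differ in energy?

Chair I (trifluoromethyl axial, vinyl equatorial, nitro equatorial): E = 2.32 kcal/mol.
Chair II (trifluoromethyl equatorial, vinyl axial, nitro axial): E = 2.74 kcal/mol.
ΔE = 2.74 − 2.32 = 0.42 kcal/mol; chair I is more stable.

0.42 kcal/mol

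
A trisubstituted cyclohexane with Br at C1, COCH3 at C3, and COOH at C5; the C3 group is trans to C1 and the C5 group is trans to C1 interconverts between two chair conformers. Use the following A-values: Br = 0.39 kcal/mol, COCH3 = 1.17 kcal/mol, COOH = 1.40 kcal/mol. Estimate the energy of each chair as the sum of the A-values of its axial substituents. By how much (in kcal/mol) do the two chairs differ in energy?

2.18 kcal/mol

Chair I (bromo axial, acetyl equatorial, carboxyl equatorial): E = 0.39 kcal/mol.
Chair II (bromo equatorial, acetyl axial, carboxyl axial): E = 2.57 kcal/mol.
ΔE = 2.57 − 0.39 = 2.18 kcal/mol; chair I is more stable.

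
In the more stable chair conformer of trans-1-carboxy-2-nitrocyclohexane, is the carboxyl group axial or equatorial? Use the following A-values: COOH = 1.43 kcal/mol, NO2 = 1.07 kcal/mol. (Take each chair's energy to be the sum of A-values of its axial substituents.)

C1 and C2 have opposite parity, so for the trans isomer the two substituents are e,e in one chair and a,a in the other.
Chair I (carboxyl axial, nitro axial): E = 2.50 kcal/mol.
Chair II (carboxyl equatorial, nitro equatorial): E = 0.00 kcal/mol.
Chair II is the more stable (lower-energy) conformer, and in that chair the carboxyl group is equatorial.

equatorial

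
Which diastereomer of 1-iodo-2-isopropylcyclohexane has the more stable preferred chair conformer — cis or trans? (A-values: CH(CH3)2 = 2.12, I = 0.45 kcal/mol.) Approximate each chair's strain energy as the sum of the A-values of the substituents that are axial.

trans

At 1,2 positions (parity opposite): cis → (a,e or e,a); trans → (e,e or a,a).
Best chair for cis: E = 0.45 kcal/mol; best chair for trans: E = 0.00 kcal/mol.
The trans isomer is lower by 0.45 kcal/mol.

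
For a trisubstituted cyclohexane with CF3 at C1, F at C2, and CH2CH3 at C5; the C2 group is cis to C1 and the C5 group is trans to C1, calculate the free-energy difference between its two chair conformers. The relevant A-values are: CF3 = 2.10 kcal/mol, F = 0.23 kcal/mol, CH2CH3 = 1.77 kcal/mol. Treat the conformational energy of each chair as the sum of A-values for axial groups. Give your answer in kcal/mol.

0.10 kcal/mol

Chair I (trifluoromethyl axial, fluoro equatorial, ethyl equatorial): E = 2.10 kcal/mol.
Chair II (trifluoromethyl equatorial, fluoro axial, ethyl axial): E = 2.00 kcal/mol.
ΔE = 2.10 − 2.00 = 0.10 kcal/mol; chair II is more stable.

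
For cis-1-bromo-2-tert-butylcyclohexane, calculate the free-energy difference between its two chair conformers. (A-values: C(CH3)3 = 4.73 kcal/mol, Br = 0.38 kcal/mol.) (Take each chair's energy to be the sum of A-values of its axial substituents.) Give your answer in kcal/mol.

4.35 kcal/mol

C1 and C2 have opposite parity, so for the cis isomer the two substituents are one axial and one equatorial in each chair.
Chair I (tert-butyl axial, bromo equatorial): E = 4.73 kcal/mol.
Chair II (tert-butyl equatorial, bromo axial): E = 0.38 kcal/mol.
ΔE = 4.73 − 0.38 = 4.35 kcal/mol; chair II is more stable.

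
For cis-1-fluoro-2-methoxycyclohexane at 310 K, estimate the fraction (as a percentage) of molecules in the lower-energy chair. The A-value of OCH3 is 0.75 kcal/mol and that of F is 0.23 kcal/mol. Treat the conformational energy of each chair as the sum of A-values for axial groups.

69.9%

C1 and C2 have opposite parity, so for the cis isomer the two substituents are one axial and one equatorial in each chair.
Chair I (methoxy axial, fluoro equatorial): E = 0.75 kcal/mol; chair II (methoxy equatorial, fluoro axial): E = 0.23 kcal/mol.
ΔG = 0.52 kcal/mol between the two chairs.
K = exp(ΔG/RT) with R = 1.987×10⁻³ kcal mol⁻¹ K⁻¹ and T = 310 K gives K ≈ 2.33.
Fraction in the lower-energy chair = K/(K+1) = 69.9%.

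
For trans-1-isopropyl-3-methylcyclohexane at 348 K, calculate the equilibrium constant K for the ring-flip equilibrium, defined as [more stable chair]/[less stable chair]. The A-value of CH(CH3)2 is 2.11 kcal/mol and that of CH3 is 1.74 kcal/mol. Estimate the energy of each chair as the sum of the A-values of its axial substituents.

K ≈ 1.71

C1 and C3 have the same parity, so for the trans isomer the two substituents are one axial and one equatorial in each chair.
Chair I (isopropyl axial, methyl equatorial): E = 2.11 kcal/mol; chair II (isopropyl equatorial, methyl axial): E = 1.74 kcal/mol.
ΔG = 0.37 kcal/mol between the two chairs.
K = exp(ΔG/RT) with R = 1.987×10⁻³ kcal mol⁻¹ K⁻¹ and T = 348 K gives K ≈ 1.71.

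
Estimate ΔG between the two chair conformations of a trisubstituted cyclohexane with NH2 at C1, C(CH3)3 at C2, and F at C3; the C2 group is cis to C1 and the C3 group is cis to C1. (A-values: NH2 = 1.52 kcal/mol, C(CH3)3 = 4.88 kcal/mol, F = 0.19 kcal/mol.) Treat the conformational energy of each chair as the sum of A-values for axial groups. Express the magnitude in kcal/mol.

Chair I (amino axial, tert-butyl equatorial, fluoro axial): E = 1.71 kcal/mol.
Chair II (amino equatorial, tert-butyl axial, fluoro equatorial): E = 4.88 kcal/mol.
ΔE = 4.88 − 1.71 = 3.17 kcal/mol; chair I is more stable.

3.17 kcal/mol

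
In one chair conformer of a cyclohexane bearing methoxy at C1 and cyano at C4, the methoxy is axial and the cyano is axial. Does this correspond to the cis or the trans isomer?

trans

C1 and C4 have opposite parity, so their axial bonds point in opposite directions.
With opposite-parity carbons, two substituents on the same face are one axial and one equatorial; opposite faces give both axial or both equatorial.
Here the groups are axial/axial → opposite face → trans.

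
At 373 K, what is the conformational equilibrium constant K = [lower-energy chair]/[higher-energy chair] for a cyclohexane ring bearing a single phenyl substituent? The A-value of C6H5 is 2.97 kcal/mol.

K ≈ 55.0

One chair has the phenyl group axial (E = 2.97 kcal/mol) and the other has it equatorial (E = 0).
ΔG = 2.97 kcal/mol between the two chairs.
K = exp(ΔG/RT) with R = 1.987×10⁻³ kcal mol⁻¹ K⁻¹ and T = 373 K gives K ≈ 55.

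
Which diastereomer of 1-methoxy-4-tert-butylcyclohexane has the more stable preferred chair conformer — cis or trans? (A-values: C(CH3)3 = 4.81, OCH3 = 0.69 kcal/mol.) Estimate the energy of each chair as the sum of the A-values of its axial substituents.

trans

At 1,4 positions (parity opposite): cis → (a,e or e,a); trans → (e,e or a,a).
Best chair for cis: E = 0.69 kcal/mol; best chair for trans: E = 0.00 kcal/mol.
The trans isomer is lower by 0.69 kcal/mol.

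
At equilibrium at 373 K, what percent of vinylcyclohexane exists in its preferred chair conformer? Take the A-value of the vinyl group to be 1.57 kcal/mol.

89.3%

One chair has the vinyl group axial (E = 1.57 kcal/mol) and the other has it equatorial (E = 0).
ΔG = 1.57 kcal/mol between the two chairs.
K = exp(ΔG/RT) with R = 1.987×10⁻³ kcal mol⁻¹ K⁻¹ and T = 373 K gives K ≈ 8.32.
Fraction in the lower-energy chair = K/(K+1) = 89.3%.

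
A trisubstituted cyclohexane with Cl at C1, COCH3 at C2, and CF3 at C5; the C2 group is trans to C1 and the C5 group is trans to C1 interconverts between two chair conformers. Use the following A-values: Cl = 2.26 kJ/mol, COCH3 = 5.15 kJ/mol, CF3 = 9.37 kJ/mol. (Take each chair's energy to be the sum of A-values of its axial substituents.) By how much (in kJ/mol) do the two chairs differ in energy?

1.96 kJ/mol

Chair I (chloro axial, acetyl axial, trifluoromethyl equatorial): E = 7.41 kJ/mol.
Chair II (chloro equatorial, acetyl equatorial, trifluoromethyl axial): E = 9.37 kJ/mol.
ΔE = 9.37 − 7.41 = 1.96 kJ/mol; chair I is more stable.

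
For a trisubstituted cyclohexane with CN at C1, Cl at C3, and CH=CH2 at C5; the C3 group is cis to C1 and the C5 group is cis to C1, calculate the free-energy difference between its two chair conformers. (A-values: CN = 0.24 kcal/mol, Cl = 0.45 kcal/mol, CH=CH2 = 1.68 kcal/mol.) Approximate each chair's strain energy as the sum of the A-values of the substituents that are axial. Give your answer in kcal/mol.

Chair I (cyano axial, chloro axial, vinyl axial): E = 2.37 kcal/mol.
Chair II (cyano equatorial, chloro equatorial, vinyl equatorial): E = 0.00 kcal/mol.
ΔE = 2.37 − 0.00 = 2.37 kcal/mol; chair II is more stable.

2.37 kcal/mol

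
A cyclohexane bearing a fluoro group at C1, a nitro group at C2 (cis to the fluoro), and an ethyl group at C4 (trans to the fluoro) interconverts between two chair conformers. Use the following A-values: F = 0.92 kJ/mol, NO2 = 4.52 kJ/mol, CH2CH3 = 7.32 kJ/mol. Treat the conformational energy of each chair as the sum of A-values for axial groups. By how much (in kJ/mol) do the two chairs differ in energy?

3.72 kJ/mol

Chair I (fluoro axial, nitro equatorial, ethyl axial): E = 8.24 kJ/mol.
Chair II (fluoro equatorial, nitro axial, ethyl equatorial): E = 4.52 kJ/mol.
ΔE = 8.24 − 4.52 = 3.72 kJ/mol; chair II is more stable.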